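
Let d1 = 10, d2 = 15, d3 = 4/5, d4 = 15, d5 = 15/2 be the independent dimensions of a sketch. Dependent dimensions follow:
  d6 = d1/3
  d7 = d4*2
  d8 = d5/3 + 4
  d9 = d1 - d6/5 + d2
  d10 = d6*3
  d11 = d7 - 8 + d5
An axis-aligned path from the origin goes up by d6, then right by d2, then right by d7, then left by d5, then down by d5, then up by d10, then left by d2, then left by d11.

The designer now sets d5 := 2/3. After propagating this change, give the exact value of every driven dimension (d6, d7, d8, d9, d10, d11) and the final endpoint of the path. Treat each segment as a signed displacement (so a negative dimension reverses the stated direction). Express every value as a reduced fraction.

d6 = 10/3
d7 = 30
d8 = 38/9
d9 = 73/3
d10 = 10
d11 = 68/3
endpoint = (20/3, 38/3)

Apply edit: d5 := 2/3
  d6 = d1/3 = 10/3
  d7 = d4*2 = 30
  d8 = d5/3 + 4 = 38/9
  d9 = d1 - d6/5 + d2 = 73/3
  d10 = d6*3 = 10
  d11 = d7 - 8 + d5 = 68/3
Walk from origin (0, 0):
  seg 1: up by d6 = 10/3 → (0, 10/3)
  seg 2: right by d2 = 15 → (15, 10/3)
  seg 3: right by d7 = 30 → (45, 10/3)
  seg 4: left by d5 = 2/3 → (133/3, 10/3)
  seg 5: down by d5 = 2/3 → (133/3, 8/3)
  seg 6: up by d10 = 10 → (133/3, 38/3)
  seg 7: left by d2 = 15 → (88/3, 38/3)
  seg 8: left by d11 = 68/3 → (20/3, 38/3)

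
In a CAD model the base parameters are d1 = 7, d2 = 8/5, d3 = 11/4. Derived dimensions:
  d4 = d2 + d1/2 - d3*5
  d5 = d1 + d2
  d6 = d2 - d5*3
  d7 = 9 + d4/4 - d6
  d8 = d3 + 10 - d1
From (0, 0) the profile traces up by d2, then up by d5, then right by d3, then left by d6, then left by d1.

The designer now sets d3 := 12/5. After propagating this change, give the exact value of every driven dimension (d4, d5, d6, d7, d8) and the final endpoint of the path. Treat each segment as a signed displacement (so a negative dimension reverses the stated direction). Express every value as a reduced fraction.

Apply edit: d3 := 12/5
  d4 = d2 + d1/2 - d3*5 = -69/10
  d5 = d1 + d2 = 43/5
  d6 = d2 - d5*3 = -121/5
  d7 = 9 + d4/4 - d6 = 1259/40
  d8 = d3 + 10 - d1 = 27/5
Walk from origin (0, 0):
  seg 1: up by d2 = 8/5 → (0, 8/5)
  seg 2: up by d5 = 43/5 → (0, 51/5)
  seg 3: right by d3 = 12/5 → (12/5, 51/5)
  seg 4: left by d6 = -121/5 → (133/5, 51/5)
  seg 5: left by d1 = 7 → (98/5, 51/5)

d4 = -69/10
d5 = 43/5
d6 = -121/5
d7 = 1259/40
d8 = 27/5
endpoint = (98/5, 51/5)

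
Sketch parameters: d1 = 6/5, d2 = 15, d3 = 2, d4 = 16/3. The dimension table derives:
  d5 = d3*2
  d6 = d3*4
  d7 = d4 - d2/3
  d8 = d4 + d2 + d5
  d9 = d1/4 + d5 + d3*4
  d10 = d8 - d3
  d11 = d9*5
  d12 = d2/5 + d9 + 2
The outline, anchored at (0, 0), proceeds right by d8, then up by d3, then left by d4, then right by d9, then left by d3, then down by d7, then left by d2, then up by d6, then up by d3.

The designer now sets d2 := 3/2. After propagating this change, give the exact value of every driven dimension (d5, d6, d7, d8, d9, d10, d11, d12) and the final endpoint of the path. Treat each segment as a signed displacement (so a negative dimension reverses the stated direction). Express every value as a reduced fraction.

d5 = 4
d6 = 8
d7 = 29/6
d8 = 65/6
d9 = 123/10
d10 = 53/6
d11 = 123/2
d12 = 73/5
endpoint = (143/10, 43/6)

Apply edit: d2 := 3/2
  d5 = d3*2 = 4
  d6 = d3*4 = 8
  d7 = d4 - d2/3 = 29/6
  d8 = d4 + d2 + d5 = 65/6
  d9 = d1/4 + d5 + d3*4 = 123/10
  d10 = d8 - d3 = 53/6
  d11 = d9*5 = 123/2
  d12 = d2/5 + d9 + 2 = 73/5
Walk from origin (0, 0):
  seg 1: right by d8 = 65/6 → (65/6, 0)
  seg 2: up by d3 = 2 → (65/6, 2)
  seg 3: left by d4 = 16/3 → (11/2, 2)
  seg 4: right by d9 = 123/10 → (89/5, 2)
  seg 5: left by d3 = 2 → (79/5, 2)
  seg 6: down by d7 = 29/6 → (79/5, -17/6)
  seg 7: left by d2 = 3/2 → (143/10, -17/6)
  seg 8: up by d6 = 8 → (143/10, 31/6)
  seg 9: up by d3 = 2 → (143/10, 43/6)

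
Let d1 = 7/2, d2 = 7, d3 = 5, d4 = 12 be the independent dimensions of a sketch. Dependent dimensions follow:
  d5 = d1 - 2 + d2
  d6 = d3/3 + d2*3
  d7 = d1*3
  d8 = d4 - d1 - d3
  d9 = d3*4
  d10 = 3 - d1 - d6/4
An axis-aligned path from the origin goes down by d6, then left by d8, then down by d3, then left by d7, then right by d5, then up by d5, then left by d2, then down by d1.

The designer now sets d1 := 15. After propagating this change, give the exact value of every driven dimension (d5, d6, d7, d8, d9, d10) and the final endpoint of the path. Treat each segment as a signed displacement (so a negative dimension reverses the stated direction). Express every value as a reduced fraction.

Apply edit: d1 := 15
  d5 = d1 - 2 + d2 = 20
  d6 = d3/3 + d2*3 = 68/3
  d7 = d1*3 = 45
  d8 = d4 - d1 - d3 = -8
  d9 = d3*4 = 20
  d10 = 3 - d1 - d6/4 = -53/3
Walk from origin (0, 0):
  seg 1: down by d6 = 68/3 → (0, -68/3)
  seg 2: left by d8 = -8 → (8, -68/3)
  seg 3: down by d3 = 5 → (8, -83/3)
  seg 4: left by d7 = 45 → (-37, -83/3)
  seg 5: right by d5 = 20 → (-17, -83/3)
  seg 6: up by d5 = 20 → (-17, -23/3)
  seg 7: left by d2 = 7 → (-24, -23/3)
  seg 8: down by d1 = 15 → (-24, -68/3)

d5 = 20
d6 = 68/3
d7 = 45
d8 = -8
d9 = 20
d10 = -53/3
endpoint = (-24, -68/3)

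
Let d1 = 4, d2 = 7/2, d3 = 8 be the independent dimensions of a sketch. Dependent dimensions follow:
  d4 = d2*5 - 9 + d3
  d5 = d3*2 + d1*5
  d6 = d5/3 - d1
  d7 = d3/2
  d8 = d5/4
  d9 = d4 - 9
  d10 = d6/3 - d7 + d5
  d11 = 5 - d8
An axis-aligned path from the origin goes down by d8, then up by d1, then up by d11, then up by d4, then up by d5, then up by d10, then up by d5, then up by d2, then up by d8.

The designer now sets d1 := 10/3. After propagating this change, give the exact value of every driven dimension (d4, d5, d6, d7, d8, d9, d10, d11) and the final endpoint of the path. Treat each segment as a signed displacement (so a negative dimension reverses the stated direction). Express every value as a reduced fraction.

d4 = 33/2
d5 = 98/3
d6 = 68/9
d7 = 4
d8 = 49/6
d9 = 15/2
d10 = 842/27
d11 = -19/6
endpoint = (0, 6301/54)

Apply edit: d1 := 10/3
  d4 = d2*5 - 9 + d3 = 33/2
  d5 = d3*2 + d1*5 = 98/3
  d6 = d5/3 - d1 = 68/9
  d7 = d3/2 = 4
  d8 = d5/4 = 49/6
  d9 = d4 - 9 = 15/2
  d10 = d6/3 - d7 + d5 = 842/27
  d11 = 5 - d8 = -19/6
Walk from origin (0, 0):
  seg 1: down by d8 = 49/6 → (0, -49/6)
  seg 2: up by d1 = 10/3 → (0, -29/6)
  seg 3: up by d11 = -19/6 → (0, -8)
  seg 4: up by d4 = 33/2 → (0, 17/2)
  seg 5: up by d5 = 98/3 → (0, 247/6)
  seg 6: up by d10 = 842/27 → (0, 3907/54)
  seg 7: up by d5 = 98/3 → (0, 5671/54)
  seg 8: up by d2 = 7/2 → (0, 2930/27)
  seg 9: up by d8 = 49/6 → (0, 6301/54)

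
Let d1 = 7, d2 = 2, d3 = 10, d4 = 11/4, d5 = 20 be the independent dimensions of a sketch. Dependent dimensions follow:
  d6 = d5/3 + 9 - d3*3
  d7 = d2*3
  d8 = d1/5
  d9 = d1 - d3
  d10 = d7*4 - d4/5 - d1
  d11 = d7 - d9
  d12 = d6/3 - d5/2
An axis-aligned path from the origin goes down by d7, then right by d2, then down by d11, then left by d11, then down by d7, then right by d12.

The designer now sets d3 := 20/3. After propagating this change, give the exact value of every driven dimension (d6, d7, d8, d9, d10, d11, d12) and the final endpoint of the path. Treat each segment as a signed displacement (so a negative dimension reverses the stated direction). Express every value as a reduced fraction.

Apply edit: d3 := 20/3
  d6 = d5/3 + 9 - d3*3 = -13/3
  d7 = d2*3 = 6
  d8 = d1/5 = 7/5
  d9 = d1 - d3 = 1/3
  d10 = d7*4 - d4/5 - d1 = 329/20
  d11 = d7 - d9 = 17/3
  d12 = d6/3 - d5/2 = -103/9
Walk from origin (0, 0):
  seg 1: down by d7 = 6 → (0, -6)
  seg 2: right by d2 = 2 → (2, -6)
  seg 3: down by d11 = 17/3 → (2, -35/3)
  seg 4: left by d11 = 17/3 → (-11/3, -35/3)
  seg 5: down by d7 = 6 → (-11/3, -53/3)
  seg 6: right by d12 = -103/9 → (-136/9, -53/3)

d6 = -13/3
d7 = 6
d8 = 7/5
d9 = 1/3
d10 = 329/20
d11 = 17/3
d12 = -103/9
endpoint = (-136/9, -53/3)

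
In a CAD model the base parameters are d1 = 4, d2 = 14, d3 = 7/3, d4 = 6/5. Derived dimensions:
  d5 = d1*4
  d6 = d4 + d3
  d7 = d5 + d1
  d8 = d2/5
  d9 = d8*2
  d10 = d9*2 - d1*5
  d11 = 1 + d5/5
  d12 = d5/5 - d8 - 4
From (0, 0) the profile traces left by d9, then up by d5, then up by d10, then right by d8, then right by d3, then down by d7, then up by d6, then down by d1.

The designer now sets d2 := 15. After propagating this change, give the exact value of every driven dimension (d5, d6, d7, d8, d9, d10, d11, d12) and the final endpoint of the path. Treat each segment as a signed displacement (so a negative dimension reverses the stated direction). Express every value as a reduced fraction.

d5 = 16
d6 = 53/15
d7 = 20
d8 = 3
d9 = 6
d10 = -8
d11 = 21/5
d12 = -19/5
endpoint = (-2/3, -187/15)

Apply edit: d2 := 15
  d5 = d1*4 = 16
  d6 = d4 + d3 = 53/15
  d7 = d5 + d1 = 20
  d8 = d2/5 = 3
  d9 = d8*2 = 6
  d10 = d9*2 - d1*5 = -8
  d11 = 1 + d5/5 = 21/5
  d12 = d5/5 - d8 - 4 = -19/5
Walk from origin (0, 0):
  seg 1: left by d9 = 6 → (-6, 0)
  seg 2: up by d5 = 16 → (-6, 16)
  seg 3: up by d10 = -8 → (-6, 8)
  seg 4: right by d8 = 3 → (-3, 8)
  seg 5: right by d3 = 7/3 → (-2/3, 8)
  seg 6: down by d7 = 20 → (-2/3, -12)
  seg 7: up by d6 = 53/15 → (-2/3, -127/15)
  seg 8: down by d1 = 4 → (-2/3, -187/15)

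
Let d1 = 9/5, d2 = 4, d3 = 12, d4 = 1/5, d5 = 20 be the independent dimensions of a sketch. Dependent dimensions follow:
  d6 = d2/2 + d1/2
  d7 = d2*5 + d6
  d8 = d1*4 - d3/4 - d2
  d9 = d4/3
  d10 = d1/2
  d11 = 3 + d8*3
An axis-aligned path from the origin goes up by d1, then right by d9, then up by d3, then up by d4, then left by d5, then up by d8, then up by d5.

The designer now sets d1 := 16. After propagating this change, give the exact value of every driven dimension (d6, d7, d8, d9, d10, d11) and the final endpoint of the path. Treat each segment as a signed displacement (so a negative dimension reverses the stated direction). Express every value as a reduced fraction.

Apply edit: d1 := 16
  d6 = d2/2 + d1/2 = 10
  d7 = d2*5 + d6 = 30
  d8 = d1*4 - d3/4 - d2 = 57
  d9 = d4/3 = 1/15
  d10 = d1/2 = 8
  d11 = 3 + d8*3 = 174
Walk from origin (0, 0):
  seg 1: up by d1 = 16 → (0, 16)
  seg 2: right by d9 = 1/15 → (1/15, 16)
  seg 3: up by d3 = 12 → (1/15, 28)
  seg 4: up by d4 = 1/5 → (1/15, 141/5)
  seg 5: left by d5 = 20 → (-299/15, 141/5)
  seg 6: up by d8 = 57 → (-299/15, 426/5)
  seg 7: up by d5 = 20 → (-299/15, 526/5)

d6 = 10
d7 = 30
d8 = 57
d9 = 1/15
d10 = 8
d11 = 174
endpoint = (-299/15, 526/5)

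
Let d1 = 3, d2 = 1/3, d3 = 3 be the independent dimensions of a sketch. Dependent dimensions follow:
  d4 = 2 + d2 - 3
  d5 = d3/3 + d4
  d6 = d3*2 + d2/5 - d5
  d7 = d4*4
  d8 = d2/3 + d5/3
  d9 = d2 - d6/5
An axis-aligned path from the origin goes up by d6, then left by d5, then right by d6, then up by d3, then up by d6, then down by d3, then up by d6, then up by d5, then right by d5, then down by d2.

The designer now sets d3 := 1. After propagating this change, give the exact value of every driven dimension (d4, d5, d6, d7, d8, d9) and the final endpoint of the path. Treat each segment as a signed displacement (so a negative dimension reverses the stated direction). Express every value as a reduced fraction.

d4 = -2/3
d5 = -1/3
d6 = 12/5
d7 = -8/3
d8 = 0
d9 = -11/75
endpoint = (12/5, 98/15)

Apply edit: d3 := 1
  d4 = 2 + d2 - 3 = -2/3
  d5 = d3/3 + d4 = -1/3
  d6 = d3*2 + d2/5 - d5 = 12/5
  d7 = d4*4 = -8/3
  d8 = d2/3 + d5/3 = 0
  d9 = d2 - d6/5 = -11/75
Walk from origin (0, 0):
  seg 1: up by d6 = 12/5 → (0, 12/5)
  seg 2: left by d5 = -1/3 → (1/3, 12/5)
  seg 3: right by d6 = 12/5 → (41/15, 12/5)
  seg 4: up by d3 = 1 → (41/15, 17/5)
  seg 5: up by d6 = 12/5 → (41/15, 29/5)
  seg 6: down by d3 = 1 → (41/15, 24/5)
  seg 7: up by d6 = 12/5 → (41/15, 36/5)
  seg 8: up by d5 = -1/3 → (41/15, 103/15)
  seg 9: right by d5 = -1/3 → (12/5, 103/15)
  seg 10: down by d2 = 1/3 → (12/5, 98/15)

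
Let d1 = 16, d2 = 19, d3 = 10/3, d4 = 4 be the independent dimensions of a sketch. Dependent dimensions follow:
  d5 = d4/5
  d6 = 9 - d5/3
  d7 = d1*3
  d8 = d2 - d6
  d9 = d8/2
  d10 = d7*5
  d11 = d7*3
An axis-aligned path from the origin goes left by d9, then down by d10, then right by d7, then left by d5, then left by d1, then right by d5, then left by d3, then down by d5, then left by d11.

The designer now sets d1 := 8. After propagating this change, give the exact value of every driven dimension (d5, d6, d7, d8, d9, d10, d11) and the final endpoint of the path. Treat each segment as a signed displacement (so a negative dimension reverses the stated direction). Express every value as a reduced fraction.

d5 = 4/5
d6 = 131/15
d7 = 24
d8 = 154/15
d9 = 77/15
d10 = 120
d11 = 72
endpoint = (-967/15, -604/5)

Apply edit: d1 := 8
  d5 = d4/5 = 4/5
  d6 = 9 - d5/3 = 131/15
  d7 = d1*3 = 24
  d8 = d2 - d6 = 154/15
  d9 = d8/2 = 77/15
  d10 = d7*5 = 120
  d11 = d7*3 = 72
Walk from origin (0, 0):
  seg 1: left by d9 = 77/15 → (-77/15, 0)
  seg 2: down by d10 = 120 → (-77/15, -120)
  seg 3: right by d7 = 24 → (283/15, -120)
  seg 4: left by d5 = 4/5 → (271/15, -120)
  seg 5: left by d1 = 8 → (151/15, -120)
  seg 6: right by d5 = 4/5 → (163/15, -120)
  seg 7: left by d3 = 10/3 → (113/15, -120)
  seg 8: down by d5 = 4/5 → (113/15, -604/5)
  seg 9: left by d11 = 72 → (-967/15, -604/5)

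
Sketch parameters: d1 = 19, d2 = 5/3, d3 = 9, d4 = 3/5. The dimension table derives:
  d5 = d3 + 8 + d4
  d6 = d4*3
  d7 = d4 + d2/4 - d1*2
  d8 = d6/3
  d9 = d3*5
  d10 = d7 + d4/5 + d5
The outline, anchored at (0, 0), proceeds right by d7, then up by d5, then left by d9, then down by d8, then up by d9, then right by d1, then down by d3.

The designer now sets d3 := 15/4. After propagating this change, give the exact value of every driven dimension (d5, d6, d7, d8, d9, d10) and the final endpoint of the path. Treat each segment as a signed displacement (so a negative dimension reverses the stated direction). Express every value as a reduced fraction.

d5 = 247/20
d6 = 9/5
d7 = -2219/60
d8 = 3/5
d9 = 75/4
d10 = -3677/150
endpoint = (-551/15, 107/4)

Apply edit: d3 := 15/4
  d5 = d3 + 8 + d4 = 247/20
  d6 = d4*3 = 9/5
  d7 = d4 + d2/4 - d1*2 = -2219/60
  d8 = d6/3 = 3/5
  d9 = d3*5 = 75/4
  d10 = d7 + d4/5 + d5 = -3677/150
Walk from origin (0, 0):
  seg 1: right by d7 = -2219/60 → (-2219/60, 0)
  seg 2: up by d5 = 247/20 → (-2219/60, 247/20)
  seg 3: left by d9 = 75/4 → (-836/15, 247/20)
  seg 4: down by d8 = 3/5 → (-836/15, 47/4)
  seg 5: up by d9 = 75/4 → (-836/15, 61/2)
  seg 6: right by d1 = 19 → (-551/15, 61/2)
  seg 7: down by d3 = 15/4 → (-551/15, 107/4)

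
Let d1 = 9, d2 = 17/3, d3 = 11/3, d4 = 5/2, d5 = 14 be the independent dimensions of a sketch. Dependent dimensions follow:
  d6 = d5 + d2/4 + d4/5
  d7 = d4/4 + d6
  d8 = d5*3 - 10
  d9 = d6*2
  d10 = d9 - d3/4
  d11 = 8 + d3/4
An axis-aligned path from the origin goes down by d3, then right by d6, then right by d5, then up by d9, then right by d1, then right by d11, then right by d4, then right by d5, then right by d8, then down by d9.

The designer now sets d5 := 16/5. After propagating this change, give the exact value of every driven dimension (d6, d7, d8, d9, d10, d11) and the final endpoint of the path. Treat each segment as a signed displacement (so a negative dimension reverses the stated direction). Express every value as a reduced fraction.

d6 = 307/60
d7 = 689/120
d8 = -2/5
d9 = 307/30
d10 = 559/60
d11 = 107/12
endpoint = (473/15, -11/3)

Apply edit: d5 := 16/5
  d6 = d5 + d2/4 + d4/5 = 307/60
  d7 = d4/4 + d6 = 689/120
  d8 = d5*3 - 10 = -2/5
  d9 = d6*2 = 307/30
  d10 = d9 - d3/4 = 559/60
  d11 = 8 + d3/4 = 107/12
Walk from origin (0, 0):
  seg 1: down by d3 = 11/3 → (0, -11/3)
  seg 2: right by d6 = 307/60 → (307/60, -11/3)
  seg 3: right by d5 = 16/5 → (499/60, -11/3)
  seg 4: up by d9 = 307/30 → (499/60, 197/30)
  seg 5: right by d1 = 9 → (1039/60, 197/30)
  seg 6: right by d11 = 107/12 → (787/30, 197/30)
  seg 7: right by d4 = 5/2 → (431/15, 197/30)
  seg 8: right by d5 = 16/5 → (479/15, 197/30)
  seg 9: right by d8 = -2/5 → (473/15, 197/30)
  seg 10: down by d9 = 307/30 → (473/15, -11/3)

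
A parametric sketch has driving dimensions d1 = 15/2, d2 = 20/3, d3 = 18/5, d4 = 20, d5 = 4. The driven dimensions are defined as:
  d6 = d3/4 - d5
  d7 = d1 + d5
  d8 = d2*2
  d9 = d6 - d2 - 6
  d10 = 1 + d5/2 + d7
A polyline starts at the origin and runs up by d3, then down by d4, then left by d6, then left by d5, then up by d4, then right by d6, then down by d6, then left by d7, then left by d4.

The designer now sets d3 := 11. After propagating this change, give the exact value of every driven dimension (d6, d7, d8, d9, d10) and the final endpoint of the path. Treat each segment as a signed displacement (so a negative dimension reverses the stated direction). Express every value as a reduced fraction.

Apply edit: d3 := 11
  d6 = d3/4 - d5 = -5/4
  d7 = d1 + d5 = 23/2
  d8 = d2*2 = 40/3
  d9 = d6 - d2 - 6 = -167/12
  d10 = 1 + d5/2 + d7 = 29/2
Walk from origin (0, 0):
  seg 1: up by d3 = 11 → (0, 11)
  seg 2: down by d4 = 20 → (0, -9)
  seg 3: left by d6 = -5/4 → (5/4, -9)
  seg 4: left by d5 = 4 → (-11/4, -9)
  seg 5: up by d4 = 20 → (-11/4, 11)
  seg 6: right by d6 = -5/4 → (-4, 11)
  seg 7: down by d6 = -5/4 → (-4, 49/4)
  seg 8: left by d7 = 23/2 → (-31/2, 49/4)
  seg 9: left by d4 = 20 → (-71/2, 49/4)

d6 = -5/4
d7 = 23/2
d8 = 40/3
d9 = -167/12
d10 = 29/2
endpoint = (-71/2, 49/4)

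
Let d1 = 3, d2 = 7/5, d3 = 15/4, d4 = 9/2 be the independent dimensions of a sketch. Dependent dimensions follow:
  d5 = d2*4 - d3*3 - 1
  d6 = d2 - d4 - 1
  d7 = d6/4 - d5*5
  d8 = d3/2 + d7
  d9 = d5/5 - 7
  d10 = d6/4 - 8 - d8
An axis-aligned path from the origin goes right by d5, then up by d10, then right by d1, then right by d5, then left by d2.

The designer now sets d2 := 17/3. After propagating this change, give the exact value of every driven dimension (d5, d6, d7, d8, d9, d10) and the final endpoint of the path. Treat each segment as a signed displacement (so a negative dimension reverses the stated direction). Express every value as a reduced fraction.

d5 = 125/12
d6 = 1/6
d7 = -1249/24
d8 = -301/6
d9 = -59/12
d10 = 1013/24
endpoint = (109/6, 1013/24)

Apply edit: d2 := 17/3
  d5 = d2*4 - d3*3 - 1 = 125/12
  d6 = d2 - d4 - 1 = 1/6
  d7 = d6/4 - d5*5 = -1249/24
  d8 = d3/2 + d7 = -301/6
  d9 = d5/5 - 7 = -59/12
  d10 = d6/4 - 8 - d8 = 1013/24
Walk from origin (0, 0):
  seg 1: right by d5 = 125/12 → (125/12, 0)
  seg 2: up by d10 = 1013/24 → (125/12, 1013/24)
  seg 3: right by d1 = 3 → (161/12, 1013/24)
  seg 4: right by d5 = 125/12 → (143/6, 1013/24)
  seg 5: left by d2 = 17/3 → (109/6, 1013/24)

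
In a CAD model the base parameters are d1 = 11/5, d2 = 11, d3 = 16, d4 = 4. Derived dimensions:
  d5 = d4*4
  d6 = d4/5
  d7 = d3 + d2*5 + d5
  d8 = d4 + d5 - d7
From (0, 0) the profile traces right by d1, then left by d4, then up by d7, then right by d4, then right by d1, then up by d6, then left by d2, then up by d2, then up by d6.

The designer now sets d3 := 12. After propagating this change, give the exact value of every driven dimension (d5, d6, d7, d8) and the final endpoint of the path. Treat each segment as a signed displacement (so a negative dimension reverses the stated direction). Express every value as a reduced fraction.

Apply edit: d3 := 12
  d5 = d4*4 = 16
  d6 = d4/5 = 4/5
  d7 = d3 + d2*5 + d5 = 83
  d8 = d4 + d5 - d7 = -63
Walk from origin (0, 0):
  seg 1: right by d1 = 11/5 → (11/5, 0)
  seg 2: left by d4 = 4 → (-9/5, 0)
  seg 3: up by d7 = 83 → (-9/5, 83)
  seg 4: right by d4 = 4 → (11/5, 83)
  seg 5: right by d1 = 11/5 → (22/5, 83)
  seg 6: up by d6 = 4/5 → (22/5, 419/5)
  seg 7: left by d2 = 11 → (-33/5, 419/5)
  seg 8: up by d2 = 11 → (-33/5, 474/5)
  seg 9: up by d6 = 4/5 → (-33/5, 478/5)

d5 = 16
d6 = 4/5
d7 = 83
d8 = -63
endpoint = (-33/5, 478/5)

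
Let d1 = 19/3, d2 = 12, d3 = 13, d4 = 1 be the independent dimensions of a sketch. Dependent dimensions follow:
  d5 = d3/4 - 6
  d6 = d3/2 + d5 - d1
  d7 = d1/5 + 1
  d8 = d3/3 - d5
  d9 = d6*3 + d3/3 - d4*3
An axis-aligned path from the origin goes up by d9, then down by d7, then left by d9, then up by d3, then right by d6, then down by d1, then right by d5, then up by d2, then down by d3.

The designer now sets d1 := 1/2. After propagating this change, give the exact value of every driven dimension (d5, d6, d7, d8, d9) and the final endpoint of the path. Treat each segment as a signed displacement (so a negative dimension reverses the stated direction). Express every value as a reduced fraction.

d5 = -11/4
d6 = 13/4
d7 = 11/10
d8 = 85/12
d9 = 133/12
endpoint = (-127/12, 1289/60)

Apply edit: d1 := 1/2
  d5 = d3/4 - 6 = -11/4
  d6 = d3/2 + d5 - d1 = 13/4
  d7 = d1/5 + 1 = 11/10
  d8 = d3/3 - d5 = 85/12
  d9 = d6*3 + d3/3 - d4*3 = 133/12
Walk from origin (0, 0):
  seg 1: up by d9 = 133/12 → (0, 133/12)
  seg 2: down by d7 = 11/10 → (0, 599/60)
  seg 3: left by d9 = 133/12 → (-133/12, 599/60)
  seg 4: up by d3 = 13 → (-133/12, 1379/60)
  seg 5: right by d6 = 13/4 → (-47/6, 1379/60)
  seg 6: down by d1 = 1/2 → (-47/6, 1349/60)
  seg 7: right by d5 = -11/4 → (-127/12, 1349/60)
  seg 8: up by d2 = 12 → (-127/12, 2069/60)
  seg 9: down by d3 = 13 → (-127/12, 1289/60)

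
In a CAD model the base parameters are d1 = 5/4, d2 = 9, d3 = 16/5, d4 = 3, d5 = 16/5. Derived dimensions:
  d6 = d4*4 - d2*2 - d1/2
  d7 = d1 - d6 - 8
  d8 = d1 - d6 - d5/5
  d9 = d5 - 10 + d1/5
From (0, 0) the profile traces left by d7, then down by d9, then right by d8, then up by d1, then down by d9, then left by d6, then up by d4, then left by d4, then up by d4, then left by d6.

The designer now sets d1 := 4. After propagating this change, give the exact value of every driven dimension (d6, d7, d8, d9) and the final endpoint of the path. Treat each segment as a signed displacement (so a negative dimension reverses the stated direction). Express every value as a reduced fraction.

d6 = -8
d7 = 4
d8 = 284/25
d9 = -6
endpoint = (509/25, 22)

Apply edit: d1 := 4
  d6 = d4*4 - d2*2 - d1/2 = -8
  d7 = d1 - d6 - 8 = 4
  d8 = d1 - d6 - d5/5 = 284/25
  d9 = d5 - 10 + d1/5 = -6
Walk from origin (0, 0):
  seg 1: left by d7 = 4 → (-4, 0)
  seg 2: down by d9 = -6 → (-4, 6)
  seg 3: right by d8 = 284/25 → (184/25, 6)
  seg 4: up by d1 = 4 → (184/25, 10)
  seg 5: down by d9 = -6 → (184/25, 16)
  seg 6: left by d6 = -8 → (384/25, 16)
  seg 7: up by d4 = 3 → (384/25, 19)
  seg 8: left by d4 = 3 → (309/25, 19)
  seg 9: up by d4 = 3 → (309/25, 22)
  seg 10: left by d6 = -8 → (509/25, 22)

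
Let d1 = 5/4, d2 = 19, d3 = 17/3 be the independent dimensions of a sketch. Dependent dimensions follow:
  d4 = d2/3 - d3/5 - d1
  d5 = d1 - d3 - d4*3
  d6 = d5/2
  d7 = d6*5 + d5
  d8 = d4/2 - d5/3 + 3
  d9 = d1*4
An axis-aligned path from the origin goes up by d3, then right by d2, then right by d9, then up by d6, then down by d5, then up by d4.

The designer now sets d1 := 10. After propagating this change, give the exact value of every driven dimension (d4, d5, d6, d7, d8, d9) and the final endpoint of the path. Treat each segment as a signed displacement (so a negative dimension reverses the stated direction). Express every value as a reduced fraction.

Apply edit: d1 := 10
  d4 = d2/3 - d3/5 - d1 = -24/5
  d5 = d1 - d3 - d4*3 = 281/15
  d6 = d5/2 = 281/30
  d7 = d6*5 + d5 = 1967/30
  d8 = d4/2 - d5/3 + 3 = -254/45
  d9 = d1*4 = 40
Walk from origin (0, 0):
  seg 1: up by d3 = 17/3 → (0, 17/3)
  seg 2: right by d2 = 19 → (19, 17/3)
  seg 3: right by d9 = 40 → (59, 17/3)
  seg 4: up by d6 = 281/30 → (59, 451/30)
  seg 5: down by d5 = 281/15 → (59, -37/10)
  seg 6: up by d4 = -24/5 → (59, -17/2)

d4 = -24/5
d5 = 281/15
d6 = 281/30
d7 = 1967/30
d8 = -254/45
d9 = 40
endpoint = (59, -17/2)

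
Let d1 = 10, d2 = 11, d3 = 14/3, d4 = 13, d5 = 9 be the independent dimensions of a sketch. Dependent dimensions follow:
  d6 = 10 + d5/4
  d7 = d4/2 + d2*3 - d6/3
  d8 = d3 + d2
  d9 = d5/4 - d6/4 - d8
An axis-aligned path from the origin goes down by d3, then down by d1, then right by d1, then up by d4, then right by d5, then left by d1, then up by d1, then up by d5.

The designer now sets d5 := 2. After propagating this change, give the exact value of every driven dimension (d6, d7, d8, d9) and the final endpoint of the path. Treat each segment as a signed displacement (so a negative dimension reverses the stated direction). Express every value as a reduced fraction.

Apply edit: d5 := 2
  d6 = 10 + d5/4 = 21/2
  d7 = d4/2 + d2*3 - d6/3 = 36
  d8 = d3 + d2 = 47/3
  d9 = d5/4 - d6/4 - d8 = -427/24
Walk from origin (0, 0):
  seg 1: down by d3 = 14/3 → (0, -14/3)
  seg 2: down by d1 = 10 → (0, -44/3)
  seg 3: right by d1 = 10 → (10, -44/3)
  seg 4: up by d4 = 13 → (10, -5/3)
  seg 5: right by d5 = 2 → (12, -5/3)
  seg 6: left by d1 = 10 → (2, -5/3)
  seg 7: up by d1 = 10 → (2, 25/3)
  seg 8: up by d5 = 2 → (2, 31/3)

d6 = 21/2
d7 = 36
d8 = 47/3
d9 = -427/24
endpoint = (2, 31/3)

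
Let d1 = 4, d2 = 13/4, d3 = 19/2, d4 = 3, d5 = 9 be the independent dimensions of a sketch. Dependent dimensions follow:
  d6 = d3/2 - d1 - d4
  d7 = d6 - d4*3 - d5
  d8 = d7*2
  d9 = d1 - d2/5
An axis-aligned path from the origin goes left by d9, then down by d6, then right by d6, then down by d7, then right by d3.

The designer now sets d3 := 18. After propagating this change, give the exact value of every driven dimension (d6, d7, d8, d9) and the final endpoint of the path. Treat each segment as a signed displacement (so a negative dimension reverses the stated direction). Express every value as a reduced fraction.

Apply edit: d3 := 18
  d6 = d3/2 - d1 - d4 = 2
  d7 = d6 - d4*3 - d5 = -16
  d8 = d7*2 = -32
  d9 = d1 - d2/5 = 67/20
Walk from origin (0, 0):
  seg 1: left by d9 = 67/20 → (-67/20, 0)
  seg 2: down by d6 = 2 → (-67/20, -2)
  seg 3: right by d6 = 2 → (-27/20, -2)
  seg 4: down by d7 = -16 → (-27/20, 14)
  seg 5: right by d3 = 18 → (333/20, 14)

d6 = 2
d7 = -16
d8 = -32
d9 = 67/20
endpoint = (333/20, 14)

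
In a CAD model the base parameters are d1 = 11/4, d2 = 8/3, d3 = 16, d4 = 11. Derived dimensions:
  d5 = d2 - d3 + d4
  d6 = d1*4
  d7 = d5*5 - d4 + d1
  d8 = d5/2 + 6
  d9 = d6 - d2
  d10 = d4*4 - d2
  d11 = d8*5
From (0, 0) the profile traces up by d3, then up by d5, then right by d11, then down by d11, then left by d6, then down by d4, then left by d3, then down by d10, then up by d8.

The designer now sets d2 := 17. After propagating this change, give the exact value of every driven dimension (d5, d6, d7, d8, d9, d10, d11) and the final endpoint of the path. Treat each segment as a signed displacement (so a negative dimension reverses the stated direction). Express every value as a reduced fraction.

d5 = 12
d6 = 11
d7 = 207/4
d8 = 12
d9 = -6
d10 = 27
d11 = 60
endpoint = (33, -58)

Apply edit: d2 := 17
  d5 = d2 - d3 + d4 = 12
  d6 = d1*4 = 11
  d7 = d5*5 - d4 + d1 = 207/4
  d8 = d5/2 + 6 = 12
  d9 = d6 - d2 = -6
  d10 = d4*4 - d2 = 27
  d11 = d8*5 = 60
Walk from origin (0, 0):
  seg 1: up by d3 = 16 → (0, 16)
  seg 2: up by d5 = 12 → (0, 28)
  seg 3: right by d11 = 60 → (60, 28)
  seg 4: down by d11 = 60 → (60, -32)
  seg 5: left by d6 = 11 → (49, -32)
  seg 6: down by d4 = 11 → (49, -43)
  seg 7: left by d3 = 16 → (33, -43)
  seg 8: down by d10 = 27 → (33, -70)
  seg 9: up by d8 = 12 → (33, -58)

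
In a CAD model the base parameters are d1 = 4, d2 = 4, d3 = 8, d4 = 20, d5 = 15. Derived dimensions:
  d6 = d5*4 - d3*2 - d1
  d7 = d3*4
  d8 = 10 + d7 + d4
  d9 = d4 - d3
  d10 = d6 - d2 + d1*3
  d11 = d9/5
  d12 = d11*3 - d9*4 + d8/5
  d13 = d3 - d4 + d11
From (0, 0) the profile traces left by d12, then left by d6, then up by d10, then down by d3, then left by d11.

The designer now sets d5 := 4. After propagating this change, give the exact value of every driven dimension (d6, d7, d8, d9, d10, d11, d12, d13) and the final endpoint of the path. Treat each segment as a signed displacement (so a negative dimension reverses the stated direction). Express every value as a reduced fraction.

d6 = -4
d7 = 32
d8 = 62
d9 = 12
d10 = 4
d11 = 12/5
d12 = -142/5
d13 = -48/5
endpoint = (30, -4)

Apply edit: d5 := 4
  d6 = d5*4 - d3*2 - d1 = -4
  d7 = d3*4 = 32
  d8 = 10 + d7 + d4 = 62
  d9 = d4 - d3 = 12
  d10 = d6 - d2 + d1*3 = 4
  d11 = d9/5 = 12/5
  d12 = d11*3 - d9*4 + d8/5 = -142/5
  d13 = d3 - d4 + d11 = -48/5
Walk from origin (0, 0):
  seg 1: left by d12 = -142/5 → (142/5, 0)
  seg 2: left by d6 = -4 → (162/5, 0)
  seg 3: up by d10 = 4 → (162/5, 4)
  seg 4: down by d3 = 8 → (162/5, -4)
  seg 5: left by d11 = 12/5 → (30, -4)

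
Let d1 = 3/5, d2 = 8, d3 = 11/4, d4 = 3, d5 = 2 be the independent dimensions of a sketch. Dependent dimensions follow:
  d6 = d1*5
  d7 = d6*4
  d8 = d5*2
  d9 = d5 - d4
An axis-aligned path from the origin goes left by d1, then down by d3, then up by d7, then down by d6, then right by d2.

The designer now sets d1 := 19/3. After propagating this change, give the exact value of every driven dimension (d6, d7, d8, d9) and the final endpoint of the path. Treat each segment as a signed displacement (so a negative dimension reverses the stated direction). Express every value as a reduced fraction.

d6 = 95/3
d7 = 380/3
d8 = 4
d9 = -1
endpoint = (5/3, 369/4)

Apply edit: d1 := 19/3
  d6 = d1*5 = 95/3
  d7 = d6*4 = 380/3
  d8 = d5*2 = 4
  d9 = d5 - d4 = -1
Walk from origin (0, 0):
  seg 1: left by d1 = 19/3 → (-19/3, 0)
  seg 2: down by d3 = 11/4 → (-19/3, -11/4)
  seg 3: up by d7 = 380/3 → (-19/3, 1487/12)
  seg 4: down by d6 = 95/3 → (-19/3, 369/4)
  seg 5: right by d2 = 8 → (5/3, 369/4)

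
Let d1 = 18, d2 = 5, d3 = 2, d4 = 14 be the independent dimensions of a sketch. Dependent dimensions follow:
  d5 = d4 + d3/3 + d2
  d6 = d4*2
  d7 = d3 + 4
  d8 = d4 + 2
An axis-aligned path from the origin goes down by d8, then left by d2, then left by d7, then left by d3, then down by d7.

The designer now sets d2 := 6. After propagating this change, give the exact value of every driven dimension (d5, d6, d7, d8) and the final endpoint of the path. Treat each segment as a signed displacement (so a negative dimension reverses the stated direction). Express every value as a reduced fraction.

Apply edit: d2 := 6
  d5 = d4 + d3/3 + d2 = 62/3
  d6 = d4*2 = 28
  d7 = d3 + 4 = 6
  d8 = d4 + 2 = 16
Walk from origin (0, 0):
  seg 1: down by d8 = 16 → (0, -16)
  seg 2: left by d2 = 6 → (-6, -16)
  seg 3: left by d7 = 6 → (-12, -16)
  seg 4: left by d3 = 2 → (-14, -16)
  seg 5: down by d7 = 6 → (-14, -22)

d5 = 62/3
d6 = 28
d7 = 6
d8 = 16
endpoint = (-14, -22)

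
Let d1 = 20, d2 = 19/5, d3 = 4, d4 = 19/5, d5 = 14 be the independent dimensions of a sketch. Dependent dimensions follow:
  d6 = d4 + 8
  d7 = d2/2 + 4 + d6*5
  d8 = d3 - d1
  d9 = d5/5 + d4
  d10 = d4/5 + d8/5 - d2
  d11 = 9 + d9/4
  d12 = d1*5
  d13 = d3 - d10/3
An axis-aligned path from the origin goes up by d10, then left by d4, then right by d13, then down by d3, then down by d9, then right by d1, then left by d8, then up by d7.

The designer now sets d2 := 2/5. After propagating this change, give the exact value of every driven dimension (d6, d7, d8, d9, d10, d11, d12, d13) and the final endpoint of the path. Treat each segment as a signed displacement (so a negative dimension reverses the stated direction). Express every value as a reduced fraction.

d6 = 59/5
d7 = 316/5
d8 = -16
d9 = 33/5
d10 = -71/25
d11 = 213/20
d12 = 100
d13 = 371/75
endpoint = (2786/75, 1244/25)

Apply edit: d2 := 2/5
  d6 = d4 + 8 = 59/5
  d7 = d2/2 + 4 + d6*5 = 316/5
  d8 = d3 - d1 = -16
  d9 = d5/5 + d4 = 33/5
  d10 = d4/5 + d8/5 - d2 = -71/25
  d11 = 9 + d9/4 = 213/20
  d12 = d1*5 = 100
  d13 = d3 - d10/3 = 371/75
Walk from origin (0, 0):
  seg 1: up by d10 = -71/25 → (0, -71/25)
  seg 2: left by d4 = 19/5 → (-19/5, -71/25)
  seg 3: right by d13 = 371/75 → (86/75, -71/25)
  seg 4: down by d3 = 4 → (86/75, -171/25)
  seg 5: down by d9 = 33/5 → (86/75, -336/25)
  seg 6: right by d1 = 20 → (1586/75, -336/25)
  seg 7: left by d8 = -16 → (2786/75, -336/25)
  seg 8: up by d7 = 316/5 → (2786/75, 1244/25)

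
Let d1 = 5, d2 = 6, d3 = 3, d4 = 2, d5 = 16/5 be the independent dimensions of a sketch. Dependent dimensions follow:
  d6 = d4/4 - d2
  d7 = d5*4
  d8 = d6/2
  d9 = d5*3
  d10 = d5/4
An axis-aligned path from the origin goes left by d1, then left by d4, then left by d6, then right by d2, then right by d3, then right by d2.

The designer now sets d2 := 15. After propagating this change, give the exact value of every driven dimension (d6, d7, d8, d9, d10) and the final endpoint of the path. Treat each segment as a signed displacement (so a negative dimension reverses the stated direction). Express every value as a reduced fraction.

Apply edit: d2 := 15
  d6 = d4/4 - d2 = -29/2
  d7 = d5*4 = 64/5
  d8 = d6/2 = -29/4
  d9 = d5*3 = 48/5
  d10 = d5/4 = 4/5
Walk from origin (0, 0):
  seg 1: left by d1 = 5 → (-5, 0)
  seg 2: left by d4 = 2 → (-7, 0)
  seg 3: left by d6 = -29/2 → (15/2, 0)
  seg 4: right by d2 = 15 → (45/2, 0)
  seg 5: right by d3 = 3 → (51/2, 0)
  seg 6: right by d2 = 15 → (81/2, 0)

d6 = -29/2
d7 = 64/5
d8 = -29/4
d9 = 48/5
d10 = 4/5
endpoint = (81/2, 0)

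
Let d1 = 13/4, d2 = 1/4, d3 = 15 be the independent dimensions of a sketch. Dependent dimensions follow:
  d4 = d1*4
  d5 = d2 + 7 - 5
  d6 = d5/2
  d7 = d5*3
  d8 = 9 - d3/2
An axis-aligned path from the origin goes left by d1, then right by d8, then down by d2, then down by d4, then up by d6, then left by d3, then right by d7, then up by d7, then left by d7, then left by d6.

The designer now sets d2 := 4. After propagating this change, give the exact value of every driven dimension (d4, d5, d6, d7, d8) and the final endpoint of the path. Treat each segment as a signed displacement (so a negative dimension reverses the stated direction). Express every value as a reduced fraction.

Apply edit: d2 := 4
  d4 = d1*4 = 13
  d5 = d2 + 7 - 5 = 6
  d6 = d5/2 = 3
  d7 = d5*3 = 18
  d8 = 9 - d3/2 = 3/2
Walk from origin (0, 0):
  seg 1: left by d1 = 13/4 → (-13/4, 0)
  seg 2: right by d8 = 3/2 → (-7/4, 0)
  seg 3: down by d2 = 4 → (-7/4, -4)
  seg 4: down by d4 = 13 → (-7/4, -17)
  seg 5: up by d6 = 3 → (-7/4, -14)
  seg 6: left by d3 = 15 → (-67/4, -14)
  seg 7: right by d7 = 18 → (5/4, -14)
  seg 8: up by d7 = 18 → (5/4, 4)
  seg 9: left by d7 = 18 → (-67/4, 4)
  seg 10: left by d6 = 3 → (-79/4, 4)

d4 = 13
d5 = 6
d6 = 3
d7 = 18
d8 = 3/2
endpoint = (-79/4, 4)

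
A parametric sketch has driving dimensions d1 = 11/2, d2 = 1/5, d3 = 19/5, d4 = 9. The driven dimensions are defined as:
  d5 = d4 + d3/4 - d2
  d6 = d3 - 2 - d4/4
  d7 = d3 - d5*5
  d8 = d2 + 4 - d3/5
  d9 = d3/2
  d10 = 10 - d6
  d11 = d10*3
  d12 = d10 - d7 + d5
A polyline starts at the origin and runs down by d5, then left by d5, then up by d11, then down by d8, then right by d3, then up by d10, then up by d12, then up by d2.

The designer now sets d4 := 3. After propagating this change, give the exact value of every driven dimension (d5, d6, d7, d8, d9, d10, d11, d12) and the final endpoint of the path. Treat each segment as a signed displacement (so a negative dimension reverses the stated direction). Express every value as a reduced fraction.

Apply edit: d4 := 3
  d5 = d4 + d3/4 - d2 = 15/4
  d6 = d3 - 2 - d4/4 = 21/20
  d7 = d3 - d5*5 = -299/20
  d8 = d2 + 4 - d3/5 = 86/25
  d9 = d3/2 = 19/10
  d10 = 10 - d6 = 179/20
  d11 = d10*3 = 537/20
  d12 = d10 - d7 + d5 = 553/20
Walk from origin (0, 0):
  seg 1: down by d5 = 15/4 → (0, -15/4)
  seg 2: left by d5 = 15/4 → (-15/4, -15/4)
  seg 3: up by d11 = 537/20 → (-15/4, 231/10)
  seg 4: down by d8 = 86/25 → (-15/4, 983/50)
  seg 5: right by d3 = 19/5 → (1/20, 983/50)
  seg 6: up by d10 = 179/20 → (1/20, 2861/100)
  seg 7: up by d12 = 553/20 → (1/20, 2813/50)
  seg 8: up by d2 = 1/5 → (1/20, 2823/50)

d5 = 15/4
d6 = 21/20
d7 = -299/20
d8 = 86/25
d9 = 19/10
d10 = 179/20
d11 = 537/20
d12 = 553/20
endpoint = (1/20, 2823/50)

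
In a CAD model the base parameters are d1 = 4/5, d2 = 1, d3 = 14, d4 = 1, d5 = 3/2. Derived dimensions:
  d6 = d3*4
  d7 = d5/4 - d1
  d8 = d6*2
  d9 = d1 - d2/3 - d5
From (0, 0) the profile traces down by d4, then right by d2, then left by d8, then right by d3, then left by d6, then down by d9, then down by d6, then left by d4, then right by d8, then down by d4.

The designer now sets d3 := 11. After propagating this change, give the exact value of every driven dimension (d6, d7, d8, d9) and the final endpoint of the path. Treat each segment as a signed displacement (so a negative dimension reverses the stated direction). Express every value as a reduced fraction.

d6 = 44
d7 = -17/40
d8 = 88
d9 = -31/30
endpoint = (-33, -1349/30)

Apply edit: d3 := 11
  d6 = d3*4 = 44
  d7 = d5/4 - d1 = -17/40
  d8 = d6*2 = 88
  d9 = d1 - d2/3 - d5 = -31/30
Walk from origin (0, 0):
  seg 1: down by d4 = 1 → (0, -1)
  seg 2: right by d2 = 1 → (1, -1)
  seg 3: left by d8 = 88 → (-87, -1)
  seg 4: right by d3 = 11 → (-76, -1)
  seg 5: left by d6 = 44 → (-120, -1)
  seg 6: down by d9 = -31/30 → (-120, 1/30)
  seg 7: down by d6 = 44 → (-120, -1319/30)
  seg 8: left by d4 = 1 → (-121, -1319/30)
  seg 9: right by d8 = 88 → (-33, -1319/30)
  seg 10: down by d4 = 1 → (-33, -1349/30)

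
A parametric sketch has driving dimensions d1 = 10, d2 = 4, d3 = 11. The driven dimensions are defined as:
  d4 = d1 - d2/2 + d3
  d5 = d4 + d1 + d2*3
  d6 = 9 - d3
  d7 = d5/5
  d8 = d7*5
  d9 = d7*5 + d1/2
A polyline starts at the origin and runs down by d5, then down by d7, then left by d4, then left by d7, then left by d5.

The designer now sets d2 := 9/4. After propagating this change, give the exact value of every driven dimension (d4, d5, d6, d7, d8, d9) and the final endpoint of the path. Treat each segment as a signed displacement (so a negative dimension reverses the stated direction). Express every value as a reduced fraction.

d4 = 159/8
d5 = 293/8
d6 = -2
d7 = 293/40
d8 = 293/8
d9 = 333/8
endpoint = (-2553/40, -879/20)

Apply edit: d2 := 9/4
  d4 = d1 - d2/2 + d3 = 159/8
  d5 = d4 + d1 + d2*3 = 293/8
  d6 = 9 - d3 = -2
  d7 = d5/5 = 293/40
  d8 = d7*5 = 293/8
  d9 = d7*5 + d1/2 = 333/8
Walk from origin (0, 0):
  seg 1: down by d5 = 293/8 → (0, -293/8)
  seg 2: down by d7 = 293/40 → (0, -879/20)
  seg 3: left by d4 = 159/8 → (-159/8, -879/20)
  seg 4: left by d7 = 293/40 → (-136/5, -879/20)
  seg 5: left by d5 = 293/8 → (-2553/40, -879/20)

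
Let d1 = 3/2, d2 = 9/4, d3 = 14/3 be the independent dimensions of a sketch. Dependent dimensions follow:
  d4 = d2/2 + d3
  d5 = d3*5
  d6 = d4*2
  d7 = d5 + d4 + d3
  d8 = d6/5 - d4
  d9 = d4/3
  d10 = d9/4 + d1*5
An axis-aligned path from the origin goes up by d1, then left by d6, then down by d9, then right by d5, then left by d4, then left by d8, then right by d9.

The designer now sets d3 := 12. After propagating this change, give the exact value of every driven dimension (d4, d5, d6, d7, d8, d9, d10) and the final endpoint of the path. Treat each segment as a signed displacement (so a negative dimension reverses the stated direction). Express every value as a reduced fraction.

d4 = 105/8
d5 = 60
d6 = 105/4
d7 = 681/8
d8 = -63/8
d9 = 35/8
d10 = 275/32
endpoint = (263/8, -23/8)

Apply edit: d3 := 12
  d4 = d2/2 + d3 = 105/8
  d5 = d3*5 = 60
  d6 = d4*2 = 105/4
  d7 = d5 + d4 + d3 = 681/8
  d8 = d6/5 - d4 = -63/8
  d9 = d4/3 = 35/8
  d10 = d9/4 + d1*5 = 275/32
Walk from origin (0, 0):
  seg 1: up by d1 = 3/2 → (0, 3/2)
  seg 2: left by d6 = 105/4 → (-105/4, 3/2)
  seg 3: down by d9 = 35/8 → (-105/4, -23/8)
  seg 4: right by d5 = 60 → (135/4, -23/8)
  seg 5: left by d4 = 105/8 → (165/8, -23/8)
  seg 6: left by d8 = -63/8 → (57/2, -23/8)
  seg 7: right by d9 = 35/8 → (263/8, -23/8)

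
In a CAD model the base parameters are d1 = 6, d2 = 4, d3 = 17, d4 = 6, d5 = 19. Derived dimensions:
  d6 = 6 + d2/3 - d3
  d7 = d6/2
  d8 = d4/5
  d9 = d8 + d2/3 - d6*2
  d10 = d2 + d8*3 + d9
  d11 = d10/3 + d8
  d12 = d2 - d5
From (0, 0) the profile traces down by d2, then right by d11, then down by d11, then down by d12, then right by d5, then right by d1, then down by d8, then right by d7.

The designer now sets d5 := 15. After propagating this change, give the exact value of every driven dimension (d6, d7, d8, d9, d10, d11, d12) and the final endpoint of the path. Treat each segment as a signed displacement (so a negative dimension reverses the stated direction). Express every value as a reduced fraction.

d6 = -29/3
d7 = -29/6
d8 = 6/5
d9 = 328/15
d10 = 442/15
d11 = 496/45
d12 = -11
endpoint = (2447/90, -47/9)

Apply edit: d5 := 15
  d6 = 6 + d2/3 - d3 = -29/3
  d7 = d6/2 = -29/6
  d8 = d4/5 = 6/5
  d9 = d8 + d2/3 - d6*2 = 328/15
  d10 = d2 + d8*3 + d9 = 442/15
  d11 = d10/3 + d8 = 496/45
  d12 = d2 - d5 = -11
Walk from origin (0, 0):
  seg 1: down by d2 = 4 → (0, -4)
  seg 2: right by d11 = 496/45 → (496/45, -4)
  seg 3: down by d11 = 496/45 → (496/45, -676/45)
  seg 4: down by d12 = -11 → (496/45, -181/45)
  seg 5: right by d5 = 15 → (1171/45, -181/45)
  seg 6: right by d1 = 6 → (1441/45, -181/45)
  seg 7: down by d8 = 6/5 → (1441/45, -47/9)
  seg 8: right by d7 = -29/6 → (2447/90, -47/9)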